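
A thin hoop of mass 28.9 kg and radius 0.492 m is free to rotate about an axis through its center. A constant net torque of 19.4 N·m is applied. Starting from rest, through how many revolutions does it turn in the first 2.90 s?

I = MR² = (28.9)(0.492)² = 6.996 kg·m².
α = τ/I = 19.4/6.996 = 2.773 rad/s².
θ = ½αt² = ½(2.773)(2.90)² = 11.66 rad.
Revolutions = θ/(2π) = 1.856.

≈ 1.86 revolutions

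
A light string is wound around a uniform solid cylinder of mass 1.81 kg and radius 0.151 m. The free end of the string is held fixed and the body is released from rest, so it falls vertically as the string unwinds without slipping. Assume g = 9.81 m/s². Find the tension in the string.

Translation: Mg − T = Ma. Rotation about the center: TR = Iα with I = ½MR².
With a = αR: T = (I/R²)a = (1/2)M a, so Mg = (1 + 0.5000)Ma.
a = g/(1 + 0.5000) = 9.81/1.500 = 6.540 m/s².
T = 0.5000·M·a = (0.5000)(1.81)(6.540) = 5.919 N.

T ≈ 5.92 N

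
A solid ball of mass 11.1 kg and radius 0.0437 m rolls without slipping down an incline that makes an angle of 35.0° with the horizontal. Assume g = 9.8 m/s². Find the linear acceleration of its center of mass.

Translation along the incline: Mg sinθ − f = Ma.
Rotation about the center: fR = Iα with I = (2/5)MR². No-slip gives a = αR, so f = (I/R²)a = (2/5)M a.
Substituting: Mg sinθ = (1 + 0.4000)Ma, so a = g sinθ/(1 + 0.4000) = (9.8) sin 35.0° / 1.400 = 4.015 m/s².

a ≈ 4.02 m/s²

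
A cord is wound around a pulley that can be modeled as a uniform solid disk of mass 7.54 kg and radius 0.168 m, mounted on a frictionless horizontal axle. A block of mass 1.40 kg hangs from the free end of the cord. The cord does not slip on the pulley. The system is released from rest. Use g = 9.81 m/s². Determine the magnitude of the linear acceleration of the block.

a ≈ 2.66 m/s²

I = ½MR² = (1/2)(7.54)(0.168)² = 0.1064 kg·m².
Block: mg − T = ma. Pulley: TR = Iα. No-slip: a = αR, so T = (I/R²)a = 3.770·a.
Then mg = (m + 3.770)a, so a = (1.40)(9.81)/(1.40 + 3.770) = 2.656 m/s².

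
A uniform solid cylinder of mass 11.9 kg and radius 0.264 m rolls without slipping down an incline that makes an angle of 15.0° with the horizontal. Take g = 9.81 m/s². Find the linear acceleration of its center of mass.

Translation along the incline: Mg sinθ − f = Ma.
Rotation about the center: fR = Iα with I = ½MR². No-slip gives a = αR, so f = (I/R²)a = (1/2)M a.
Substituting: Mg sinθ = (1 + 0.5000)Ma, so a = g sinθ/(1 + 0.5000) = (9.81) sin 15.0° / 1.500 = 1.693 m/s².

a ≈ 1.69 m/s²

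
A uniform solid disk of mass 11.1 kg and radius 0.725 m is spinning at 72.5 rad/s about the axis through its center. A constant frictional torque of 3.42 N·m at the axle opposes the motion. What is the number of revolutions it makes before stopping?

≈ 357 revolutions

I = ½MR² = (1/2)(11.1)(0.725)² = 2.917 kg·m².
The net torque has magnitude 3.42 N·m, opposing ω.
|α| = τ/I = 3.420/2.917 = 1.172 rad/s² (deceleration).
ω² = ω₀² − 2|α|θ with ω = 0 ⇒ θ = ω₀²/(2|α|) = 2242 rad = 356.8 rev.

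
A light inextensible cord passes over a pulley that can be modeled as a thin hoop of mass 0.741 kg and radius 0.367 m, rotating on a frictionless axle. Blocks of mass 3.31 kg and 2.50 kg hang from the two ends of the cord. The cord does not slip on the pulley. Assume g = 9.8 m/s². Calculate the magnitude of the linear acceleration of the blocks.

a ≈ 1.21 m/s²

I = MR² = (0.741)(0.367)² = 0.09980 kg·m².
Heavier block: m₁g − T₁ = m₁a. Lighter block: T₂ − m₂g = m₂a.
Pulley: (T₁ − T₂)R = Iα = I(a/R), so T₁ − T₂ = (I/R²)a = 1·M_p a = 0.7410·a.
Adding the three: (m₁ − m₂)g = (m₁ + m₂ + 0.7410)a, so a = (3.31 − 2.50)(9.8)/(3.31 + 2.50 + 0.7410) = 1.212 m/s².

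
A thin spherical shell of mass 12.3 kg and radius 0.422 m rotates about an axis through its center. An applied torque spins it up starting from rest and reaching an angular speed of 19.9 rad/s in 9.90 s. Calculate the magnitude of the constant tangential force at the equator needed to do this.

F ≈ 6.96 N

I = (2/3)MR² = (2/3)(12.3)(0.422)² = 1.460 kg·m².
α = Δω/Δt = (19.9 − 0)/9.90 = 2.010 rad/s².
The required torque is τ = Iα = (1.460)(2.010) = 2.935 N·m.
A tangential force at the equator gives τ = FR, so F = τ/R = 2.935/0.422 = 6.956 N.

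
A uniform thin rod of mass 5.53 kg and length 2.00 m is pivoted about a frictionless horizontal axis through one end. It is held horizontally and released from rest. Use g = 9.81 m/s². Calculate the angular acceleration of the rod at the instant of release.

About the pivot, I = (1/3)ML² = (1/3)(5.53)(2.00)² = 7.373 kg·m².
The weight acts at the center, a distance L/2 = 1.000 m from the pivot; τ = Mg(L/2) = 54.25 N·m.
α = τ/I = 54.25/7.373 = 7.358 rad/s².
(Equivalently α = (3g/(2L)) = 7.358 rad/s².)

α ≈ 7.36 rad/s²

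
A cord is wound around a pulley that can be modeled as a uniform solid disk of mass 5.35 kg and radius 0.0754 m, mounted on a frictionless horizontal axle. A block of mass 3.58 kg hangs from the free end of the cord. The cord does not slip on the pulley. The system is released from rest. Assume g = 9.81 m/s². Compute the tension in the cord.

I = ½MR² = (1/2)(5.35)(0.0754)² = 0.01521 kg·m².
Block: mg − T = ma. Pulley: TR = Iα. No-slip: a = αR, so T = (I/R²)a = 2.675·a.
Then mg = (m + 2.675)a, so a = (3.58)(9.81)/(3.58 + 2.675) = 5.615 m/s².
T = 2.675·a = 15.02 N.

T ≈ 15.0 N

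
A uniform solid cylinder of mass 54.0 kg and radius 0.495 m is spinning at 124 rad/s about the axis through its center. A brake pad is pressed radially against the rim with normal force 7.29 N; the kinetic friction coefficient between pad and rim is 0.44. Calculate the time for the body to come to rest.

t ≈ 517 s

I = ½MR² = (1/2)(54.0)(0.495)² = 6.616 kg·m².
Friction force f = μN = (0.44)(7.29) = 3.208 N at the rim; torque magnitude τ = fR = 1.588 N·m, opposing ω.
|α| = τ/I = 1.588/6.616 = 0.2400 rad/s² (deceleration).
0 = ω₀ − |α|t ⇒ t = ω₀/|α| = 124/0.2400 = 516.7 s.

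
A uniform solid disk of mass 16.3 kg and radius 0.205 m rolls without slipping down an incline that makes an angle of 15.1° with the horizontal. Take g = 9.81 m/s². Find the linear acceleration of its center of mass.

Translation along the incline: Mg sinθ − f = Ma.
Rotation about the center: fR = Iα with I = ½MR². No-slip gives a = αR, so f = (I/R²)a = (1/2)M a.
Substituting: Mg sinθ = (1 + 0.5000)Ma, so a = g sinθ/(1 + 0.5000) = (9.81) sin 15.1° / 1.500 = 1.704 m/s².

a ≈ 1.70 m/s²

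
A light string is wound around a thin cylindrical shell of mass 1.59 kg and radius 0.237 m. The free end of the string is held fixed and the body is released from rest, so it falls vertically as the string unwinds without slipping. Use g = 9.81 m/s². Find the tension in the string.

Translation: Mg − T = Ma. Rotation about the center: TR = Iα with I = MR².
With a = αR: T = (I/R²)a = M a, so Mg = (1 + 1.000)Ma.
a = g/(1 + 1.000) = 9.81/2.000 = 4.905 m/s².
T = 1.000·M·a = (1.000)(1.59)(4.905) = 7.799 N.

T ≈ 7.80 N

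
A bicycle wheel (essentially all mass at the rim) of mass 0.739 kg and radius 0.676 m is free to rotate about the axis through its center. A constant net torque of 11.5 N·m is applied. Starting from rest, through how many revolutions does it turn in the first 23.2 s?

≈ 1460 revolutions

I = MR² = (0.739)(0.676)² = 0.3377 kg·m².
α = τ/I = 11.5/0.3377 = 34.05 rad/s².
θ = ½αt² = ½(34.05)(23.2)² = 9164 rad.
Revolutions = θ/(2π) = 1459.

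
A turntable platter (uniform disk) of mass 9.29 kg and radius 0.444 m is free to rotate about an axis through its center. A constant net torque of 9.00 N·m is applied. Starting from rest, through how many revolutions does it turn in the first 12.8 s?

≈ 128 revolutions

I = ½MR² = (1/2)(9.29)(0.444)² = 0.9157 kg·m².
α = τ/I = 9.00/0.9157 = 9.829 rad/s².
θ = ½αt² = ½(9.829)(12.8)² = 805.2 rad.
Revolutions = θ/(2π) = 128.1.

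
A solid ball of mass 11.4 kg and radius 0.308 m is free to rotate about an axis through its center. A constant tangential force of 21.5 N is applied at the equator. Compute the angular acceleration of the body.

α ≈ 15.3 rad/s²

I = (2/5)MR² = (2/5)(11.4)(0.308)² = 0.4326 kg·m².
τ = F R = (21.5)(0.308) = 6.622 N·m.
From τ = Iα: α = 6.622/0.4326 = 15.31 rad/s².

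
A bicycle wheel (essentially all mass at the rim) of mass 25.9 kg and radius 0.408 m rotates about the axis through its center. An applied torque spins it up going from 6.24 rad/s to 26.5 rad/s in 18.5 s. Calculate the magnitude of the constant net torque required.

I = MR² = (25.9)(0.408)² = 4.311 kg·m².
α = Δω/Δt = (26.5 − 6.24)/18.5 = 1.095 rad/s².
τ = Iα = (4.311)(1.095) = 4.722 N·m.

τ ≈ 4.72 N·m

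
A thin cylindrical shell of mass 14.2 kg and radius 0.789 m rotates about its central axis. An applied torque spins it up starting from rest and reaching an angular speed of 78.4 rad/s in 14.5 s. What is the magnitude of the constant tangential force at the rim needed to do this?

I = MR² = (14.2)(0.789)² = 8.840 kg·m².
α = Δω/Δt = (78.4 − 0)/14.5 = 5.407 rad/s².
The required torque is τ = Iα = (8.840)(5.407) = 47.80 N·m.
A tangential force at the rim gives τ = FR, so F = τ/R = 47.80/0.789 = 60.58 N.

F ≈ 60.6 N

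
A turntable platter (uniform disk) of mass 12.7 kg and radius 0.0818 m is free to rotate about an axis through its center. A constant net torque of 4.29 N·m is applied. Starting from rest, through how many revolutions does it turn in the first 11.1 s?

≈ 990 revolutions

I = ½MR² = (1/2)(12.7)(0.0818)² = 0.04249 kg·m².
α = τ/I = 4.29/0.04249 = 101.0 rad/s².
θ = ½αt² = ½(101.0)(11.1)² = 6220 rad.
Revolutions = θ/(2π) = 989.9.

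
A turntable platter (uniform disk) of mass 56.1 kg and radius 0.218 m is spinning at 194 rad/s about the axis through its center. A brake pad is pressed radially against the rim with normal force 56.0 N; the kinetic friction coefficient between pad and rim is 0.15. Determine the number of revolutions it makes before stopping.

I = ½MR² = (1/2)(56.1)(0.218)² = 1.333 kg·m².
Friction force f = μN = (0.15)(56.0) = 8.400 N at the rim; torque magnitude τ = fR = 1.831 N·m, opposing ω.
|α| = τ/I = 1.831/1.333 = 1.374 rad/s² (deceleration).
ω² = ω₀² − 2|α|θ with ω = 0 ⇒ θ = ω₀²/(2|α|) = 13700 rad = 2180 rev.

≈ 2180 revolutions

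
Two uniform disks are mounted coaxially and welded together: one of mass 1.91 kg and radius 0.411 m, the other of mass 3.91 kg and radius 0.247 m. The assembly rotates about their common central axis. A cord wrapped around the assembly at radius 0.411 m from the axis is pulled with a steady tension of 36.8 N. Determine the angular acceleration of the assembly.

I = ½M₁R₁² + ½M₂R₂² = ½(1.91)(0.411)² + ½(3.91)(0.247)² = 0.2806 kg·m².
τ = F r = (36.8)(0.411) = 15.12 N·m.
α = τ/I = 15.12/0.2806 = 53.90 rad/s².

α ≈ 53.9 rad/s²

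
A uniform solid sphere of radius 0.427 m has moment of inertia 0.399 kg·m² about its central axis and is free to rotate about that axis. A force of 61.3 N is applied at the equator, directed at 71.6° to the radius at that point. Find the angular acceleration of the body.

Only the tangential component produces torque: τ = F R sinθ = (61.3)(0.427) sin 71.6° = 24.84 N·m.
From τ = Iα: α = 24.84/0.3990 = 62.25 rad/s².

α ≈ 62.2 rad/s²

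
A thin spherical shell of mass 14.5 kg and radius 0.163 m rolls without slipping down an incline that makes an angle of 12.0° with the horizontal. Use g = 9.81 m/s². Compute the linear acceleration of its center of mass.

a ≈ 1.22 m/s²

Translation along the incline: Mg sinθ − f = Ma.
Rotation about the center: fR = Iα with I = (2/3)MR². No-slip gives a = αR, so f = (I/R²)a = (2/3)M a.
Substituting: Mg sinθ = (1 + 0.6667)Ma, so a = g sinθ/(1 + 0.6667) = (9.81) sin 12.0° / 1.667 = 1.224 m/s².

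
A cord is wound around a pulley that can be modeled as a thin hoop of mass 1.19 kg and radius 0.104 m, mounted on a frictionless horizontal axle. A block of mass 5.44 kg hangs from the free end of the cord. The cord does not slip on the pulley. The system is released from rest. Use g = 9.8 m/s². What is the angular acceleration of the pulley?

α ≈ 77.3 rad/s²

I = MR² = (1.19)(0.104)² = 0.01287 kg·m².
Block: mg − T = ma. Pulley: TR = Iα. No-slip: a = αR, so T = (I/R²)a = 1.190·a.
Then mg = (m + 1.190)a, so a = (5.44)(9.8)/(5.44 + 1.190) = 8.041 m/s².
α = a/R = 8.041/0.104 = 77.32 rad/s².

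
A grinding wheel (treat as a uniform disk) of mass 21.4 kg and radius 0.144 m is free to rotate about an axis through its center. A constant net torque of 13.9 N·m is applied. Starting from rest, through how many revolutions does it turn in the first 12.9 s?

≈ 830 revolutions

I = ½MR² = (1/2)(21.4)(0.144)² = 0.2219 kg·m².
α = τ/I = 13.9/0.2219 = 62.65 rad/s².
θ = ½αt² = ½(62.65)(12.9)² = 5213 rad.
Revolutions = θ/(2π) = 829.6.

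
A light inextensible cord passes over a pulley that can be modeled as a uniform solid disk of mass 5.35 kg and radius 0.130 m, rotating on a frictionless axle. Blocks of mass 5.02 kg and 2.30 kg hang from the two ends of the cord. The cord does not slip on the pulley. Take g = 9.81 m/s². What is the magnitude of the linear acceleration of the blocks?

a ≈ 2.67 m/s²

I = ½MR² = (1/2)(5.35)(0.130)² = 0.04521 kg·m².
Heavier block: m₁g − T₁ = m₁a. Lighter block: T₂ − m₂g = m₂a.
Pulley: (T₁ − T₂)R = Iα = I(a/R), so T₁ − T₂ = (I/R²)a = (1/2)M_p a = 2.675·a.
Adding the three: (m₁ − m₂)g = (m₁ + m₂ + 2.675)a, so a = (5.02 − 2.30)(9.81)/(5.02 + 2.30 + 2.675) = 2.670 m/s².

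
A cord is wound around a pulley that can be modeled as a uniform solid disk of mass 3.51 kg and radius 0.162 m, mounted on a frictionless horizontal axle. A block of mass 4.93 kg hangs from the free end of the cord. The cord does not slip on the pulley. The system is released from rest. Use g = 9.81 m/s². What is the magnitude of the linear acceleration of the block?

a ≈ 7.23 m/s²

I = ½MR² = (1/2)(3.51)(0.162)² = 0.04606 kg·m².
Block: mg − T = ma. Pulley: TR = Iα. No-slip: a = αR, so T = (I/R²)a = 1.755·a.
Then mg = (m + 1.755)a, so a = (4.93)(9.81)/(4.93 + 1.755) = 7.235 m/s².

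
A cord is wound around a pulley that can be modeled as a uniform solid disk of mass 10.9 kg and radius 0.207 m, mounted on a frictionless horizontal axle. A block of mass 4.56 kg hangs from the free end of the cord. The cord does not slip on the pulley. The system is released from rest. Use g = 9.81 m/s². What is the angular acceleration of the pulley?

I = ½MR² = (1/2)(10.9)(0.207)² = 0.2335 kg·m².
Block: mg − T = ma. Pulley: TR = Iα. No-slip: a = αR, so T = (I/R²)a = 5.450·a.
Then mg = (m + 5.450)a, so a = (4.56)(9.81)/(4.56 + 5.450) = 4.469 m/s².
α = a/R = 4.469/0.207 = 21.59 rad/s².

α ≈ 21.6 rad/s²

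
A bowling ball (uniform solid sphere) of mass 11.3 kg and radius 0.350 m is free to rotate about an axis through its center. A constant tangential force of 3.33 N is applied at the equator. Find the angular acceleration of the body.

I = (2/5)MR² = (2/5)(11.3)(0.350)² = 0.5537 kg·m².
τ = F R = (3.33)(0.350) = 1.165 N·m.
Newton's second law for rotation, τ = Iα, gives α = τ/I = 1.165/0.5537 = 2.105 rad/s².

α ≈ 2.10 rad/s²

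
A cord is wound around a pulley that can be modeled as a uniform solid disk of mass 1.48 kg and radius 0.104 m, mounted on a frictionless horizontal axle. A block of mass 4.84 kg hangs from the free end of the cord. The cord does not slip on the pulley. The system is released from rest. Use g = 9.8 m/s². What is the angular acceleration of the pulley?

I = ½MR² = (1/2)(1.48)(0.104)² = 0.008004 kg·m².
Block: mg − T = ma. Pulley: TR = Iα. No-slip: a = αR, so T = (I/R²)a = 0.7400·a.
Then mg = (m + 0.7400)a, so a = (4.84)(9.8)/(4.84 + 0.7400) = 8.500 m/s².
α = a/R = 8.500/0.104 = 81.73 rad/s².

α ≈ 81.7 rad/s²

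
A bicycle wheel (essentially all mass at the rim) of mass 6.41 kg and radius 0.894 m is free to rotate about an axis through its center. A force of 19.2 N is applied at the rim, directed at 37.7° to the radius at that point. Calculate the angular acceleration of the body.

I = MR² = (6.41)(0.894)² = 5.123 kg·m².
Only the tangential component produces torque: τ = F R sinθ = (19.2)(0.894) sin 37.7° = 10.50 N·m.
From τ = Iα: α = 10.50/5.123 = 2.049 rad/s².

α ≈ 2.05 rad/s²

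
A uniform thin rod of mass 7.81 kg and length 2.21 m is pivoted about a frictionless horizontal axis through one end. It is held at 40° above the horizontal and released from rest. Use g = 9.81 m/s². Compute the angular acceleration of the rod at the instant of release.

About the pivot, I = (1/3)ML² = (1/3)(7.81)(2.21)² = 12.71 kg·m².
The weight acts at the center, a distance L/2 = 1.105 m from the pivot; τ = Mg(L/2) cos 40° = 64.85 N·m.
α = τ/I = 64.85/12.71 = 5.101 rad/s².
(Equivalently α = (3g/(2L)) cos 40° = 5.101 rad/s².)

α ≈ 5.10 rad/s²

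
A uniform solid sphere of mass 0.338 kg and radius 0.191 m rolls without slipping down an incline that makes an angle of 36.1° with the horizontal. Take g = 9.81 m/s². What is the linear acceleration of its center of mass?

Translation along the incline: Mg sinθ − f = Ma.
Rotation about the center: fR = Iα with I = (2/5)MR². No-slip gives a = αR, so f = (I/R²)a = (2/5)M a.
Substituting: Mg sinθ = (1 + 0.4000)Ma, so a = g sinθ/(1 + 0.4000) = (9.81) sin 36.1° / 1.400 = 4.129 m/s².

a ≈ 4.13 m/s²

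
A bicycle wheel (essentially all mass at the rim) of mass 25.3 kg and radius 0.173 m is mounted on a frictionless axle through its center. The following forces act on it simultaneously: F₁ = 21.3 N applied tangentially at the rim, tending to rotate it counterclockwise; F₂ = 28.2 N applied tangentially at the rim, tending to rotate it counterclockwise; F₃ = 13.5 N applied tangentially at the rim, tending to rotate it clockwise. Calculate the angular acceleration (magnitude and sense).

I = MR² = (25.3)(0.173)² = 0.7572 kg·m².
Taking counterclockwise as positive: τ₁ = +(21.3)(0.173) = +3.685 N·m; τ₂ = +(28.2)(0.173) = +4.879 N·m; τ₃ = −(13.5)(0.173) = −2.335 N·m.
Net torque τ = 6.228 N·m.
α = τ/I = 6.228/0.7572 = 8.225 rad/s².

α ≈ 8.22 rad/s², counterclockwise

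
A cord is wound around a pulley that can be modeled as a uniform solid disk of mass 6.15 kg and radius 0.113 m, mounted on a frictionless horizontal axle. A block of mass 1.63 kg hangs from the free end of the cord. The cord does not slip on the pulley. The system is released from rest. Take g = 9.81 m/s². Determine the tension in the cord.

T ≈ 10.5 N

I = ½MR² = (1/2)(6.15)(0.113)² = 0.03926 kg·m².
Block: mg − T = ma. Pulley: TR = Iα. No-slip: a = αR, so T = (I/R²)a = 3.075·a.
Then mg = (m + 3.075)a, so a = (1.63)(9.81)/(1.63 + 3.075) = 3.399 m/s².
T = 3.075·a = 10.45 N.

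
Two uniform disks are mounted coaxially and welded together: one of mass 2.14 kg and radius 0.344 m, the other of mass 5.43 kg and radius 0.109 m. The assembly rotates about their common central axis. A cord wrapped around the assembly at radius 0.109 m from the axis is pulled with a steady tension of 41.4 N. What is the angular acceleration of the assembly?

I = ½M₁R₁² + ½M₂R₂² = ½(2.14)(0.344)² + ½(5.43)(0.109)² = 0.1589 kg·m².
τ = F r = (41.4)(0.109) = 4.513 N·m.
α = τ/I = 4.513/0.1589 = 28.40 rad/s².

α ≈ 28.4 rad/s²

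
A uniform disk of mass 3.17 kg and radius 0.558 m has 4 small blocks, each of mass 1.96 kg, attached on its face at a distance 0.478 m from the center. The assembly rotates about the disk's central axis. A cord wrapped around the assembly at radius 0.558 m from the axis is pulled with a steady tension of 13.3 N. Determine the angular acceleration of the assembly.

I_disk = ½MR² = ½(3.17)(0.558)² = 0.4935 kg·m².
I_blocks = 4·m·r² = 4(1.96)(0.478)² = 1.791 kg·m².
Total I = 2.285 kg·m².
τ = F r = (13.3)(0.558) = 7.421 N·m.
α = τ/I = 7.421/2.285 = 3.248 rad/s².

α ≈ 3.25 rad/s²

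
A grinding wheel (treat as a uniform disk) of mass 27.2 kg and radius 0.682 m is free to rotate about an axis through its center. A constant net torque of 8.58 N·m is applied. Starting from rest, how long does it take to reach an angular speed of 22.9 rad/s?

t ≈ 16.9 s

I = ½MR² = (1/2)(27.2)(0.682)² = 6.326 kg·m².
α = τ/I = 8.58/6.326 = 1.356 rad/s².
ω = αt ⇒ t = ω/α = 22.9/1.356 = 16.88 s.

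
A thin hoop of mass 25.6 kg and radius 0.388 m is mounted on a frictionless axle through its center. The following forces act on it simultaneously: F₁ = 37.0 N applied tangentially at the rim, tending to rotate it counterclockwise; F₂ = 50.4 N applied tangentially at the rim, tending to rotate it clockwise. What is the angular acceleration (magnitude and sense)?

α ≈ 1.35 rad/s², clockwise

I = MR² = (25.6)(0.388)² = 3.854 kg·m².
Taking counterclockwise as positive: τ₁ = +(37.0)(0.388) = +14.36 N·m; τ₂ = −(50.4)(0.388) = −19.56 N·m.
Net torque τ = -5.199 N·m.
α = τ/I = -5.199/3.854 = -1.349 rad/s².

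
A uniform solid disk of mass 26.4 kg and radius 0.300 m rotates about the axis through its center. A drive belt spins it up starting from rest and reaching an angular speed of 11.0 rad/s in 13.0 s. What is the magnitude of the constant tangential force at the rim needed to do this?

I = ½MR² = (1/2)(26.4)(0.300)² = 1.188 kg·m².
α = Δω/Δt = (11.0 − 0)/13.0 = 0.8462 rad/s².
The required torque is τ = Iα = (1.188)(0.8462) = 1.005 N·m.
A tangential force at the rim gives τ = FR, so F = τ/R = 1.005/0.300 = 3.351 N.

F ≈ 3.35 N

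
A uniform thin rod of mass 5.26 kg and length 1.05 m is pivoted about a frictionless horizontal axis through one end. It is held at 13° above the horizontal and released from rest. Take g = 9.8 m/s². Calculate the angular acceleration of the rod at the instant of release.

α ≈ 13.6 rad/s²

About the pivot, I = (1/3)ML² = (1/3)(5.26)(1.05)² = 1.933 kg·m².
The weight acts at the center, a distance L/2 = 0.5250 m from the pivot; τ = Mg(L/2) cos 13° = 26.37 N·m.
α = τ/I = 26.37/1.933 = 13.64 rad/s².
(Equivalently α = (3g/(2L)) cos 13° = 13.64 rad/s².)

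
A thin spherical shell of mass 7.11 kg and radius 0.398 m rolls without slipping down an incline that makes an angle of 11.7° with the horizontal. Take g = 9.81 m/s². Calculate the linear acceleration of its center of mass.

a ≈ 1.19 m/s²

Translation along the incline: Mg sinθ − f = Ma.
Rotation about the center: fR = Iα with I = (2/3)MR². No-slip gives a = αR, so f = (I/R²)a = (2/3)M a.
Substituting: Mg sinθ = (1 + 0.6667)Ma, so a = g sinθ/(1 + 0.6667) = (9.81) sin 11.7° / 1.667 = 1.194 m/s².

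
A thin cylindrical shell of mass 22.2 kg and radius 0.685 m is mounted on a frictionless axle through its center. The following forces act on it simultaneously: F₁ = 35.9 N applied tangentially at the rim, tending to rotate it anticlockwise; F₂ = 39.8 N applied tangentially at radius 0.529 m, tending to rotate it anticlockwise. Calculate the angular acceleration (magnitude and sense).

α ≈ 4.38 rad/s², anticlockwise

I = MR² = (22.2)(0.685)² = 10.42 kg·m².
Taking anticlockwise as positive: τ₁ = +(35.9)(0.685) = +24.59 N·m; τ₂ = +(39.8)(0.529) = +21.05 N·m.
Net torque τ = 45.65 N·m.
α = τ/I = 45.65/10.42 = 4.382 rad/s².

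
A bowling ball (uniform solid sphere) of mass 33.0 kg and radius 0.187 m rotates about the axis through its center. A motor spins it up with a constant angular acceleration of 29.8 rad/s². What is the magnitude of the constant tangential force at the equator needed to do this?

I = (2/5)MR² = (2/5)(33.0)(0.187)² = 0.4616 kg·m².
The required torque is τ = Iα = (0.4616)(29.80) = 13.76 N·m.
A tangential force at the equator gives τ = FR, so F = τ/R = 13.76/0.187 = 73.56 N.

F ≈ 73.6 N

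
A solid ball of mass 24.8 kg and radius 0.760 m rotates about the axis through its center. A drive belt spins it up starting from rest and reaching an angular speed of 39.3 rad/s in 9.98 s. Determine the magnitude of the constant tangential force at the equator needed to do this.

F ≈ 29.7 N

I = (2/5)MR² = (2/5)(24.8)(0.760)² = 5.730 kg·m².
α = Δω/Δt = (39.3 − 0)/9.98 = 3.938 rad/s².
The required torque is τ = Iα = (5.730)(3.938) = 22.56 N·m.
A tangential force at the equator gives τ = FR, so F = τ/R = 22.56/0.760 = 29.69 N.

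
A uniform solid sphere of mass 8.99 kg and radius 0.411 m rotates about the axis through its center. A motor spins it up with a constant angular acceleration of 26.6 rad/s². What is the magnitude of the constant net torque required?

I = (2/5)MR² = (2/5)(8.99)(0.411)² = 0.6074 kg·m².
τ = Iα = (0.6074)(26.60) = 16.16 N·m.

τ ≈ 16.2 N·m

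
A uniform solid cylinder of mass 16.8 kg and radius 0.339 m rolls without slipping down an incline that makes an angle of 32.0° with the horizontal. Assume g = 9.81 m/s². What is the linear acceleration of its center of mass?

a ≈ 3.47 m/s²

Translation along the incline: Mg sinθ − f = Ma.
Rotation about the center: fR = Iα with I = ½MR². No-slip gives a = αR, so f = (I/R²)a = (1/2)M a.
Substituting: Mg sinθ = (1 + 0.5000)Ma, so a = g sinθ/(1 + 0.5000) = (9.81) sin 32.0° / 1.500 = 3.466 m/s².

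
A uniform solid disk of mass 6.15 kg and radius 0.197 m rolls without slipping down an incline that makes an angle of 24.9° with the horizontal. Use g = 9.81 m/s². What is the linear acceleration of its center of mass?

Translation along the incline: Mg sinθ − f = Ma.
Rotation about the center: fR = Iα with I = ½MR². No-slip gives a = αR, so f = (I/R²)a = (1/2)M a.
Substituting: Mg sinθ = (1 + 0.5000)Ma, so a = g sinθ/(1 + 0.5000) = (9.81) sin 24.9° / 1.500 = 2.754 m/s².

a ≈ 2.75 m/s²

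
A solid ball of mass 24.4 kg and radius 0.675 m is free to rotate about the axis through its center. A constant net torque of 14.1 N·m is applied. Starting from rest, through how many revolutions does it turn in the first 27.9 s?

≈ 196 revolutions

I = (2/5)MR² = (2/5)(24.4)(0.675)² = 4.447 kg·m².
α = τ/I = 14.1/4.447 = 3.171 rad/s².
θ = ½αt² = ½(3.171)(27.9)² = 1234 rad.
Revolutions = θ/(2π) = 196.4.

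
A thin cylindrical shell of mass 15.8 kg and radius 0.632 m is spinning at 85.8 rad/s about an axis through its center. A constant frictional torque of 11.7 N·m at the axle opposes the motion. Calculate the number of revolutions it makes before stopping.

≈ 316 revolutions

I = MR² = (15.8)(0.632)² = 6.311 kg·m².
The net torque has magnitude 11.7 N·m, opposing ω.
|α| = τ/I = 11.70/6.311 = 1.854 rad/s² (deceleration).
ω² = ω₀² − 2|α|θ with ω = 0 ⇒ θ = ω₀²/(2|α|) = 1985 rad = 316.0 rev.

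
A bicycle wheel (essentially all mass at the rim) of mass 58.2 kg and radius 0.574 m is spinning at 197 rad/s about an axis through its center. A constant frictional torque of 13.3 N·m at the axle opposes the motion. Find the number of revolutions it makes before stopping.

I = MR² = (58.2)(0.574)² = 19.18 kg·m².
The net torque has magnitude 13.3 N·m, opposing ω.
|α| = τ/I = 13.30/19.18 = 0.6936 rad/s² (deceleration).
ω² = ω₀² − 2|α|θ with ω = 0 ⇒ θ = ω₀²/(2|α|) = 27980 rad = 4453 rev.

≈ 4450 revolutions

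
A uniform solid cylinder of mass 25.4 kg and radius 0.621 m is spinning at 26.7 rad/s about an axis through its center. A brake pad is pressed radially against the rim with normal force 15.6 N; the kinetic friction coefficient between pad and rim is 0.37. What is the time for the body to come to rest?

I = ½MR² = (1/2)(25.4)(0.621)² = 4.898 kg·m².
Friction force f = μN = (0.37)(15.6) = 5.772 N at the rim; torque magnitude τ = fR = 3.584 N·m, opposing ω.
|α| = τ/I = 3.584/4.898 = 0.7319 rad/s² (deceleration).
0 = ω₀ − |α|t ⇒ t = ω₀/|α| = 26.7/0.7319 = 36.48 s.

t ≈ 36.5 s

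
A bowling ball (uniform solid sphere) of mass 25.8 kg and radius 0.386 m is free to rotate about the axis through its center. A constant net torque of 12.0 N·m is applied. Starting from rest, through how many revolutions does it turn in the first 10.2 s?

≈ 64.6 revolutions

I = (2/5)MR² = (2/5)(25.8)(0.386)² = 1.538 kg·m².
α = τ/I = 12.0/1.538 = 7.804 rad/s².
θ = ½αt² = ½(7.804)(10.2)² = 406.0 rad.
Revolutions = θ/(2π) = 64.61.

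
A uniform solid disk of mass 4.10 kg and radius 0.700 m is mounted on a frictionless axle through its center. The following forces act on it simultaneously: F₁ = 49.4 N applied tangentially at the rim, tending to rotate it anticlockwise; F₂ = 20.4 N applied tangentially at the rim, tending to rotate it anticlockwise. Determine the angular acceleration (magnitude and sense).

I = ½MR² = (1/2)(4.10)(0.700)² = 1.004 kg·m².
Taking anticlockwise as positive: τ₁ = +(49.4)(0.700) = +34.58 N·m; τ₂ = +(20.4)(0.700) = +14.28 N·m.
Net torque τ = 48.86 N·m.
α = τ/I = 48.86/1.004 = 48.64 rad/s².

α ≈ 48.6 rad/s², anticlockwise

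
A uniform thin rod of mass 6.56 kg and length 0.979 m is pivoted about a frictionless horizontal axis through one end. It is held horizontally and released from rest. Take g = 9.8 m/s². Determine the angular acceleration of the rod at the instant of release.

α ≈ 15.0 rad/s²

About the pivot, I = (1/3)ML² = (1/3)(6.56)(0.979)² = 2.096 kg·m².
The weight acts at the center, a distance L/2 = 0.4895 m from the pivot; τ = Mg(L/2) = 31.47 N·m.
α = τ/I = 31.47/2.096 = 15.02 rad/s².
(Equivalently α = (3g/(2L)) = 15.02 rad/s².)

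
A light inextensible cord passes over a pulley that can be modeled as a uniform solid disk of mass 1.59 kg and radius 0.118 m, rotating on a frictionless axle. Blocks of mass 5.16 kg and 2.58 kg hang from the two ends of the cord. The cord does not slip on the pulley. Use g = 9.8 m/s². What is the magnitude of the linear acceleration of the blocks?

a ≈ 2.96 m/s²

I = ½MR² = (1/2)(1.59)(0.118)² = 0.01107 kg·m².
Heavier block: m₁g − T₁ = m₁a. Lighter block: T₂ − m₂g = m₂a.
Pulley: (T₁ − T₂)R = Iα = I(a/R), so T₁ − T₂ = (I/R²)a = (1/2)M_p a = 0.7950·a.
Adding the three: (m₁ − m₂)g = (m₁ + m₂ + 0.7950)a, so a = (5.16 − 2.58)(9.8)/(5.16 + 2.58 + 0.7950) = 2.962 m/s².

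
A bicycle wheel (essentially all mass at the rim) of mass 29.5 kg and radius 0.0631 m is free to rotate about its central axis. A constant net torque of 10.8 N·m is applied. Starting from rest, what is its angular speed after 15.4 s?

ω ≈ 1420 rad/s

I = MR² = (29.5)(0.0631)² = 0.1175 kg·m².
α = τ/I = 10.8/0.1175 = 91.95 rad/s².
ω = ω₀ + αt = 0 + (91.95)(15.4) = 1416 rad/s.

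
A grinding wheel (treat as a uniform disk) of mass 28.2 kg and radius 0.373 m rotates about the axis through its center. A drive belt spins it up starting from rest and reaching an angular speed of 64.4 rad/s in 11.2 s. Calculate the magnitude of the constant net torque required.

I = ½MR² = (1/2)(28.2)(0.373)² = 1.962 kg·m².
α = Δω/Δt = (64.4 − 0)/11.2 = 5.750 rad/s².
τ = Iα = (1.962)(5.750) = 11.28 N·m.

τ ≈ 11.3 N·m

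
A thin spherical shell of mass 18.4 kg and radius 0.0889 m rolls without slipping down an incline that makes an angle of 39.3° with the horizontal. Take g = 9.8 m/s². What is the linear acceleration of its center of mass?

Translation along the incline: Mg sinθ − f = Ma.
Rotation about the center: fR = Iα with I = (2/3)MR². No-slip gives a = αR, so f = (I/R²)a = (2/3)M a.
Substituting: Mg sinθ = (1 + 0.6667)Ma, so a = g sinθ/(1 + 0.6667) = (9.8) sin 39.3° / 1.667 = 3.724 m/s².

a ≈ 3.72 m/s²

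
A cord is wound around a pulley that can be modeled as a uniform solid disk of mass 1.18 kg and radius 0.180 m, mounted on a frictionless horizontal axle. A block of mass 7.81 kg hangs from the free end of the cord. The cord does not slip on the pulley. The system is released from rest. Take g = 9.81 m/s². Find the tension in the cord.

T ≈ 5.38 N

I = ½MR² = (1/2)(1.18)(0.180)² = 0.01912 kg·m².
Block: mg − T = ma. Pulley: TR = Iα. No-slip: a = αR, so T = (I/R²)a = 0.5900·a.
Then mg = (m + 0.5900)a, so a = (7.81)(9.81)/(7.81 + 0.5900) = 9.121 m/s².
T = 0.5900·a = 5.381 N.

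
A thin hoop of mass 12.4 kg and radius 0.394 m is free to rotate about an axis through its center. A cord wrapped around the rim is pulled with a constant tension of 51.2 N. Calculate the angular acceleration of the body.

α ≈ 10.5 rad/s²

I = MR² = (12.4)(0.394)² = 1.925 kg·m².
τ = F R = (51.2)(0.394) = 20.17 N·m.
From τ = Iα: α = 20.17/1.925 = 10.48 rad/s².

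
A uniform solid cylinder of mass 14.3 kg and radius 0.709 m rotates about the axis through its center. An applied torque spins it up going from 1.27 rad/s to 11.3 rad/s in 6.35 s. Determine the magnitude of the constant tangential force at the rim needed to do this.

F ≈ 8.01 N

I = ½MR² = (1/2)(14.3)(0.709)² = 3.594 kg·m².
α = Δω/Δt = (11.3 − 1.27)/6.35 = 1.580 rad/s².
The required torque is τ = Iα = (3.594)(1.580) = 5.677 N·m.
A tangential force at the rim gives τ = FR, so F = τ/R = 5.677/0.709 = 8.007 N.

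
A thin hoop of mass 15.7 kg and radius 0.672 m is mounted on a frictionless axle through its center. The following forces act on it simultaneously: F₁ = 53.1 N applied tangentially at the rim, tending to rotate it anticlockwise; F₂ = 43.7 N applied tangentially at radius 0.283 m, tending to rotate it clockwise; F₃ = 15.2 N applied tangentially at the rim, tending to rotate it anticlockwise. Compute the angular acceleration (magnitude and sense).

α ≈ 4.73 rad/s², anticlockwise

I = MR² = (15.7)(0.672)² = 7.090 kg·m².
Taking anticlockwise as positive: τ₁ = +(53.1)(0.672) = +35.68 N·m; τ₂ = −(43.7)(0.283) = −12.37 N·m; τ₃ = +(15.2)(0.672) = +10.21 N·m.
Net torque τ = 33.53 N·m.
α = τ/I = 33.53/7.090 = 4.729 rad/s².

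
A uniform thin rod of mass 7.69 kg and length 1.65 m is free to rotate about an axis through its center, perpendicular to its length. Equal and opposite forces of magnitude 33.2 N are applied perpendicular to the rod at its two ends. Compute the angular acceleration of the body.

I = (1/12)ML² = (1/12)(7.69)(1.65)² = 1.745 kg·m².
The couple gives τ = F·(L/2) + F·(L/2) = F L = (33.2)(1.65) = 54.78 N·m.
From τ = Iα: α = 54.78/1.745 = 31.40 rad/s².

α ≈ 31.4 rad/s²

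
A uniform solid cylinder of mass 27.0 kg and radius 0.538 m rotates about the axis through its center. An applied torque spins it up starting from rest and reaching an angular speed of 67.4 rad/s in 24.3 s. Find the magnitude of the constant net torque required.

τ ≈ 10.8 N·m

I = ½MR² = (1/2)(27.0)(0.538)² = 3.907 kg·m².
α = Δω/Δt = (67.4 − 0)/24.3 = 2.774 rad/s².
τ = Iα = (3.907)(2.774) = 10.84 N·m.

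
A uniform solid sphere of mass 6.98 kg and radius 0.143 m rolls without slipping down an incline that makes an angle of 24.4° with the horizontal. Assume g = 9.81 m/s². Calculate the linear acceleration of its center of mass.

a ≈ 2.89 m/s²

Translation along the incline: Mg sinθ − f = Ma.
Rotation about the center: fR = Iα with I = (2/5)MR². No-slip gives a = αR, so f = (I/R²)a = (2/5)M a.
Substituting: Mg sinθ = (1 + 0.4000)Ma, so a = g sinθ/(1 + 0.4000) = (9.81) sin 24.4° / 1.400 = 2.895 m/s².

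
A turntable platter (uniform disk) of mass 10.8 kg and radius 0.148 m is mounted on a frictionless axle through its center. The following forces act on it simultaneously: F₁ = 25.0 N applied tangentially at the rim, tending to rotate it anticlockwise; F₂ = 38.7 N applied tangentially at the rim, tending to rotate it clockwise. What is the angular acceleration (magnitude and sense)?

α ≈ 17.1 rad/s², clockwise

I = ½MR² = (1/2)(10.8)(0.148)² = 0.1183 kg·m².
Taking anticlockwise as positive: τ₁ = +(25.0)(0.148) = +3.700 N·m; τ₂ = −(38.7)(0.148) = −5.728 N·m.
Net torque τ = -2.028 N·m.
α = τ/I = -2.028/0.1183 = -17.14 rad/s².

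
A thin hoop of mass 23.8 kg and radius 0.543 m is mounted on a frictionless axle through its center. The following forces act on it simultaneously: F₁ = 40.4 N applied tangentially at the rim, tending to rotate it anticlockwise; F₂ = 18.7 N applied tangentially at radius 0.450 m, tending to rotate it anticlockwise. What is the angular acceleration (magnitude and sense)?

I = MR² = (23.8)(0.543)² = 7.017 kg·m².
Taking anticlockwise as positive: τ₁ = +(40.4)(0.543) = +21.94 N·m; τ₂ = +(18.7)(0.450) = +8.415 N·m.
Net torque τ = 30.35 N·m.
α = τ/I = 30.35/7.017 = 4.325 rad/s².

α ≈ 4.33 rad/s², anticlockwise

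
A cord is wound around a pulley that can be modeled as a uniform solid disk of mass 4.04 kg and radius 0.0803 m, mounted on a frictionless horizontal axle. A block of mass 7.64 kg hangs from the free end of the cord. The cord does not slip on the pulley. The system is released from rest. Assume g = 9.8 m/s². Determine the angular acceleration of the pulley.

α ≈ 96.5 rad/s²

I = ½MR² = (1/2)(4.04)(0.0803)² = 0.01303 kg·m².
Block: mg − T = ma. Pulley: TR = Iα. No-slip: a = αR, so T = (I/R²)a = 2.020·a.
Then mg = (m + 2.020)a, so a = (7.64)(9.8)/(7.64 + 2.020) = 7.751 m/s².
α = a/R = 7.751/0.0803 = 96.52 rad/s².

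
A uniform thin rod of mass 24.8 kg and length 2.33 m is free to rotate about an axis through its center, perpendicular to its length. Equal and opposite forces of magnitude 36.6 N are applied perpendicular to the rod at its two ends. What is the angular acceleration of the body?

I = (1/12)ML² = (1/12)(24.8)(2.33)² = 11.22 kg·m².
The couple gives τ = F·(L/2) + F·(L/2) = F L = (36.6)(2.33) = 85.28 N·m.
From τ = Iα: α = 85.28/11.22 = 7.601 rad/s².

α ≈ 7.60 rad/s²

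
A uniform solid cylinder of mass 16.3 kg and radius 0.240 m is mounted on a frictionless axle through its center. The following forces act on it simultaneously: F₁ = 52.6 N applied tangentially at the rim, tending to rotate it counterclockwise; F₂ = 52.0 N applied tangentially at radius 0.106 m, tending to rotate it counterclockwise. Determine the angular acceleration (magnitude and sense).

I = ½MR² = (1/2)(16.3)(0.240)² = 0.4694 kg·m².
Taking counterclockwise as positive: τ₁ = +(52.6)(0.240) = +12.62 N·m; τ₂ = +(52.0)(0.106) = +5.512 N·m.
Net torque τ = 18.14 N·m.
α = τ/I = 18.14/0.4694 = 38.63 rad/s².

α ≈ 38.6 rad/s², counterclockwise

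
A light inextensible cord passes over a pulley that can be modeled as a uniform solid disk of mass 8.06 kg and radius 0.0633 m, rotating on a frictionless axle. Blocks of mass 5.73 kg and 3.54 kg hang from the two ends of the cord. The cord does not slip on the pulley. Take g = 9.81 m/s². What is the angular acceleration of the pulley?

α ≈ 25.5 rad/s²

I = ½MR² = (1/2)(8.06)(0.0633)² = 0.01615 kg·m².
Heavier block: m₁g − T₁ = m₁a. Lighter block: T₂ − m₂g = m₂a.
Pulley: (T₁ − T₂)R = Iα = I(a/R), so T₁ − T₂ = (I/R²)a = (1/2)M_p a = 4.030·a.
Adding the three: (m₁ − m₂)g = (m₁ + m₂ + 4.030)a, so a = (5.73 − 3.54)(9.81)/(5.73 + 3.54 + 4.030) = 1.615 m/s².
α = a/R = 1.615/0.0633 = 25.52 rad/s².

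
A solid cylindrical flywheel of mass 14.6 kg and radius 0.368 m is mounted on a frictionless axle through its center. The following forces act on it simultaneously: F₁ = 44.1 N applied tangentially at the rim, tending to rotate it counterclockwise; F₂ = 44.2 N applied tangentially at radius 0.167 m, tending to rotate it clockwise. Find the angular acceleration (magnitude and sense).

I = ½MR² = (1/2)(14.6)(0.368)² = 0.9886 kg·m².
Taking counterclockwise as positive: τ₁ = +(44.1)(0.368) = +16.23 N·m; τ₂ = −(44.2)(0.167) = −7.381 N·m.
Net torque τ = 8.847 N·m.
α = τ/I = 8.847/0.9886 = 8.949 rad/s².

α ≈ 8.95 rad/s², counterclockwise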